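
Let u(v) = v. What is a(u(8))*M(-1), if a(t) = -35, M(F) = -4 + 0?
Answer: 140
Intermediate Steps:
M(F) = -4
a(u(8))*M(-1) = -35*(-4) = 140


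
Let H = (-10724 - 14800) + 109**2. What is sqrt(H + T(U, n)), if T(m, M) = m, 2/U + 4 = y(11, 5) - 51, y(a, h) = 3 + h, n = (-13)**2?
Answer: 3*I*sqrt(3348609)/47 ≈ 116.8*I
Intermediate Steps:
n = 169
U = -2/47 (U = 2/(-4 + ((3 + 5) - 51)) = 2/(-4 + (8 - 51)) = 2/(-4 - 43) = 2/(-47) = 2*(-1/47) = -2/47 ≈ -0.042553)
H = -13643 (H = -25524 + 11881 = -13643)
sqrt(H + T(U, n)) = sqrt(-13643 - 2/47) = sqrt(-641223/47) = 3*I*sqrt(3348609)/47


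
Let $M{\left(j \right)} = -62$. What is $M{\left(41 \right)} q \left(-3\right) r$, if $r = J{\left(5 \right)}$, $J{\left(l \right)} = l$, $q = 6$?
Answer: $5580$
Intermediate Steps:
$r = 5$
$M{\left(41 \right)} q \left(-3\right) r = - 62 \cdot 6 \left(-3\right) 5 = - 62 \left(\left(-18\right) 5\right) = \left(-62\right) \left(-90\right) = 5580$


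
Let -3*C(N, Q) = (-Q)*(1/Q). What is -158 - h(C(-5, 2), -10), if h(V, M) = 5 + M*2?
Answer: -143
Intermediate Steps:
C(N, Q) = ⅓ (C(N, Q) = -(-Q)*1/Q/3 = -(-Q)/(3*Q) = -⅓*(-1) = ⅓)
h(V, M) = 5 + 2*M
-158 - h(C(-5, 2), -10) = -158 - (5 + 2*(-10)) = -158 - (5 - 20) = -158 - 1*(-15) = -158 + 15 = -143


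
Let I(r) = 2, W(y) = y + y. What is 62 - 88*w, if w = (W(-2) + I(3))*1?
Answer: 238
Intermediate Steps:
W(y) = 2*y
w = -2 (w = (2*(-2) + 2)*1 = (-4 + 2)*1 = -2*1 = -2)
62 - 88*w = 62 - 88*(-2) = 62 + 176 = 238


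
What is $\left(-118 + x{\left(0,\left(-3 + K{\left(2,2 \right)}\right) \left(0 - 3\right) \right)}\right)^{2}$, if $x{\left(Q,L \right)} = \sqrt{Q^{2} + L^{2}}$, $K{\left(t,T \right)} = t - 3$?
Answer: $11236$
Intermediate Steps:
$K{\left(t,T \right)} = -3 + t$ ($K{\left(t,T \right)} = t - 3 = -3 + t$)
$x{\left(Q,L \right)} = \sqrt{L^{2} + Q^{2}}$
$\left(-118 + x{\left(0,\left(-3 + K{\left(2,2 \right)}\right) \left(0 - 3\right) \right)}\right)^{2} = \left(-118 + \sqrt{\left(\left(-3 + \left(-3 + 2\right)\right) \left(0 - 3\right)\right)^{2} + 0^{2}}\right)^{2} = \left(-118 + \sqrt{\left(\left(-3 - 1\right) \left(-3\right)\right)^{2} + 0}\right)^{2} = \left(-118 + \sqrt{\left(\left(-4\right) \left(-3\right)\right)^{2} + 0}\right)^{2} = \left(-118 + \sqrt{12^{2} + 0}\right)^{2} = \left(-118 + \sqrt{144 + 0}\right)^{2} = \left(-118 + \sqrt{144}\right)^{2} = \left(-118 + 12\right)^{2} = \left(-106\right)^{2} = 11236$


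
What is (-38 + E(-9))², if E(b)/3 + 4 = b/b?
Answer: 2209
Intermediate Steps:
E(b) = -9 (E(b) = -12 + 3*(b/b) = -12 + 3*1 = -12 + 3 = -9)
(-38 + E(-9))² = (-38 - 9)² = (-47)² = 2209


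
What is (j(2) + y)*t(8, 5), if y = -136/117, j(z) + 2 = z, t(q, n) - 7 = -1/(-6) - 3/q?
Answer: -2771/351 ≈ -7.8946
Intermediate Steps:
t(q, n) = 43/6 - 3/q (t(q, n) = 7 + (-1/(-6) - 3/q) = 7 + (-1*(-⅙) - 3/q) = 7 + (⅙ - 3/q) = 43/6 - 3/q)
j(z) = -2 + z
y = -136/117 (y = -136*1/117 = -136/117 ≈ -1.1624)
(j(2) + y)*t(8, 5) = ((-2 + 2) - 136/117)*(43/6 - 3/8) = (0 - 136/117)*(43/6 - 3*⅛) = -136*(43/6 - 3/8)/117 = -136/117*163/24 = -2771/351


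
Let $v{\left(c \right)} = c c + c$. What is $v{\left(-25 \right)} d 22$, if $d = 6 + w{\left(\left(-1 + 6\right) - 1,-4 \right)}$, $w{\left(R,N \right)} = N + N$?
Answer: $-26400$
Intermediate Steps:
$w{\left(R,N \right)} = 2 N$
$v{\left(c \right)} = c + c^{2}$ ($v{\left(c \right)} = c^{2} + c = c + c^{2}$)
$d = -2$ ($d = 6 + 2 \left(-4\right) = 6 - 8 = -2$)
$v{\left(-25 \right)} d 22 = - 25 \left(1 - 25\right) \left(\left(-2\right) 22\right) = \left(-25\right) \left(-24\right) \left(-44\right) = 600 \left(-44\right) = -26400$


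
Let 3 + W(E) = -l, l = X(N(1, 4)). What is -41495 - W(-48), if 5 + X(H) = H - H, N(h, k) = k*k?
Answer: -41497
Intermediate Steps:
N(h, k) = k**2
X(H) = -5 (X(H) = -5 + (H - H) = -5 + 0 = -5)
l = -5
W(E) = 2 (W(E) = -3 - 1*(-5) = -3 + 5 = 2)
-41495 - W(-48) = -41495 - 1*2 = -41495 - 2 = -41497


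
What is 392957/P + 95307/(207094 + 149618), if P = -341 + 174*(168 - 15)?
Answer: 47559080217/3124916024 ≈ 15.219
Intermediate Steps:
P = 26281 (P = -341 + 174*153 = -341 + 26622 = 26281)
392957/P + 95307/(207094 + 149618) = 392957/26281 + 95307/(207094 + 149618) = 392957*(1/26281) + 95307/356712 = 392957/26281 + 95307*(1/356712) = 392957/26281 + 31769/118904 = 47559080217/3124916024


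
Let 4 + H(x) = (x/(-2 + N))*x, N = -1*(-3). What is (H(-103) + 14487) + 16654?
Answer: 41746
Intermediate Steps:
N = 3
H(x) = -4 + x² (H(x) = -4 + (x/(-2 + 3))*x = -4 + (x/1)*x = -4 + (x*1)*x = -4 + x*x = -4 + x²)
(H(-103) + 14487) + 16654 = ((-4 + (-103)²) + 14487) + 16654 = ((-4 + 10609) + 14487) + 16654 = (10605 + 14487) + 16654 = 25092 + 16654 = 41746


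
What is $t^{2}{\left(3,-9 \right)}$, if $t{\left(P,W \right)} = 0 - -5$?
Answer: $25$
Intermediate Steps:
$t{\left(P,W \right)} = 5$ ($t{\left(P,W \right)} = 0 + 5 = 5$)
$t^{2}{\left(3,-9 \right)} = 5^{2} = 25$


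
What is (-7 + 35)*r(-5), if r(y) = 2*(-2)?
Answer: -112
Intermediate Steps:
r(y) = -4
(-7 + 35)*r(-5) = (-7 + 35)*(-4) = 28*(-4) = -112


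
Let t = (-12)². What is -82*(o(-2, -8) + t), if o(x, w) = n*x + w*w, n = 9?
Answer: -15580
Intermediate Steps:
t = 144
o(x, w) = w² + 9*x (o(x, w) = 9*x + w*w = 9*x + w² = w² + 9*x)
-82*(o(-2, -8) + t) = -82*(((-8)² + 9*(-2)) + 144) = -82*((64 - 18) + 144) = -82*(46 + 144) = -82*190 = -15580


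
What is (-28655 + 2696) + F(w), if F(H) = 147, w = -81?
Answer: -25812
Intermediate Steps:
(-28655 + 2696) + F(w) = (-28655 + 2696) + 147 = -25959 + 147 = -25812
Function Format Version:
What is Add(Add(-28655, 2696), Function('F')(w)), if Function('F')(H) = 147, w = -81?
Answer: -25812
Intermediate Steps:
Add(Add(-28655, 2696), Function('F')(w)) = Add(Add(-28655, 2696), 147) = Add(-25959, 147) = -25812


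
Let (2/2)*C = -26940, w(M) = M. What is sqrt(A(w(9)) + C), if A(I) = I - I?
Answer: 2*I*sqrt(6735) ≈ 164.13*I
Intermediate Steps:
A(I) = 0
C = -26940
sqrt(A(w(9)) + C) = sqrt(0 - 26940) = sqrt(-26940) = 2*I*sqrt(6735)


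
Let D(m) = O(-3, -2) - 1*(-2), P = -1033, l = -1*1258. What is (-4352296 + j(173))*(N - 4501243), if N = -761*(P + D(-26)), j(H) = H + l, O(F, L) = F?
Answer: 16170063431589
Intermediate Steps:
l = -1258
j(H) = -1258 + H (j(H) = H - 1258 = -1258 + H)
D(m) = -1 (D(m) = -3 - 1*(-2) = -3 + 2 = -1)
N = 786874 (N = -761*(-1033 - 1) = -761*(-1034) = 786874)
(-4352296 + j(173))*(N - 4501243) = (-4352296 + (-1258 + 173))*(786874 - 4501243) = (-4352296 - 1085)*(-3714369) = -4353381*(-3714369) = 16170063431589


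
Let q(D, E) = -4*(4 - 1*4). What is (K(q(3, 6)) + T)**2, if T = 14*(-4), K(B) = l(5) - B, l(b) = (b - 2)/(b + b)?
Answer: 310249/100 ≈ 3102.5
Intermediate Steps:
q(D, E) = 0 (q(D, E) = -4*(4 - 4) = -4*0 = 0)
l(b) = (-2 + b)/(2*b) (l(b) = (-2 + b)/((2*b)) = (-2 + b)*(1/(2*b)) = (-2 + b)/(2*b))
K(B) = 3/10 - B (K(B) = (1/2)*(-2 + 5)/5 - B = (1/2)*(1/5)*3 - B = 3/10 - B)
T = -56
(K(q(3, 6)) + T)**2 = ((3/10 - 1*0) - 56)**2 = ((3/10 + 0) - 56)**2 = (3/10 - 56)**2 = (-557/10)**2 = 310249/100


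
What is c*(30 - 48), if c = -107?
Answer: 1926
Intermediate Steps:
c*(30 - 48) = -107*(30 - 48) = -107*(-18) = 1926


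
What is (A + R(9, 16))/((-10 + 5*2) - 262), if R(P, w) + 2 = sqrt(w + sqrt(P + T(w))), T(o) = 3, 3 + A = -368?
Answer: 373/262 - sqrt(16 + 2*sqrt(3))/262 ≈ 1.4068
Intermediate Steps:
A = -371 (A = -3 - 368 = -371)
R(P, w) = -2 + sqrt(w + sqrt(3 + P)) (R(P, w) = -2 + sqrt(w + sqrt(P + 3)) = -2 + sqrt(w + sqrt(3 + P)))
(A + R(9, 16))/((-10 + 5*2) - 262) = (-371 + (-2 + sqrt(16 + sqrt(3 + 9))))/((-10 + 5*2) - 262) = (-371 + (-2 + sqrt(16 + sqrt(12))))/((-10 + 10) - 262) = (-371 + (-2 + sqrt(16 + 2*sqrt(3))))/(0 - 262) = (-373 + sqrt(16 + 2*sqrt(3)))/(-262) = (-373 + sqrt(16 + 2*sqrt(3)))*(-1/262) = 373/262 - sqrt(16 + 2*sqrt(3))/262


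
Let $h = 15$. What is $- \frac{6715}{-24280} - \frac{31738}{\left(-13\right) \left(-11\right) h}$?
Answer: $- \frac{151238993}{10416120} \approx -14.52$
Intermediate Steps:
$- \frac{6715}{-24280} - \frac{31738}{\left(-13\right) \left(-11\right) h} = - \frac{6715}{-24280} - \frac{31738}{\left(-13\right) \left(-11\right) 15} = \left(-6715\right) \left(- \frac{1}{24280}\right) - \frac{31738}{143 \cdot 15} = \frac{1343}{4856} - \frac{31738}{2145} = - \frac{151238993}{10416120}$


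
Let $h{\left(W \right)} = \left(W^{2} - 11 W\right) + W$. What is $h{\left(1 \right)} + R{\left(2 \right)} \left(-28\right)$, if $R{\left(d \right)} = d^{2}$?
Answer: $-121$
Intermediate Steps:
$h{\left(W \right)} = W^{2} - 10 W$
$h{\left(1 \right)} + R{\left(2 \right)} \left(-28\right) = 1 \left(-10 + 1\right) + 2^{2} \left(-28\right) = 1 \left(-9\right) + 4 \left(-28\right) = -9 - 112 = -121$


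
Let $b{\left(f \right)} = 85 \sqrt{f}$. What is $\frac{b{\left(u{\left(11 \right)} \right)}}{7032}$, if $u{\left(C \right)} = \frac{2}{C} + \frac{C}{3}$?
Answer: $\frac{85 \sqrt{4191}}{232056} \approx 0.023713$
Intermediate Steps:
$u{\left(C \right)} = \frac{2}{C} + \frac{C}{3}$ ($u{\left(C \right)} = \frac{2}{C} + C \frac{1}{3} = \frac{2}{C} + \frac{C}{3}$)
$\frac{b{\left(u{\left(11 \right)} \right)}}{7032} = \frac{85 \sqrt{\frac{2}{11} + \frac{1}{3} \cdot 11}}{7032} = 85 \sqrt{2 \cdot \frac{1}{11} + \frac{11}{3}} \cdot \frac{1}{7032} = 85 \sqrt{\frac{2}{11} + \frac{11}{3}} \cdot \frac{1}{7032} = 85 \sqrt{\frac{127}{33}} \cdot \frac{1}{7032} = 85 \frac{\sqrt{4191}}{33} \cdot \frac{1}{7032} = \frac{85 \sqrt{4191}}{33} \cdot \frac{1}{7032} = \frac{85 \sqrt{4191}}{232056}$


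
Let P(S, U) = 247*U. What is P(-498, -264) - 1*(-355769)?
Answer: 290561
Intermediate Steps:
P(-498, -264) - 1*(-355769) = 247*(-264) - 1*(-355769) = -65208 + 355769 = 290561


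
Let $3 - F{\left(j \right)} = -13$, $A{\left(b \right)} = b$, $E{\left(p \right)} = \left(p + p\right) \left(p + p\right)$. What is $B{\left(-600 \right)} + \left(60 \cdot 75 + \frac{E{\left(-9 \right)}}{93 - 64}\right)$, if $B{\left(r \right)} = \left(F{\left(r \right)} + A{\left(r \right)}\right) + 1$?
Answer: $\frac{113917}{29} \approx 3928.2$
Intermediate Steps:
$E{\left(p \right)} = 4 p^{2}$ ($E{\left(p \right)} = 2 p 2 p = 4 p^{2}$)
$F{\left(j \right)} = 16$ ($F{\left(j \right)} = 3 - -13 = 3 + 13 = 16$)
$B{\left(r \right)} = 17 + r$ ($B{\left(r \right)} = \left(16 + r\right) + 1 = 17 + r$)
$B{\left(-600 \right)} + \left(60 \cdot 75 + \frac{E{\left(-9 \right)}}{93 - 64}\right) = \left(17 - 600\right) + \left(60 \cdot 75 + \frac{4 \left(-9\right)^{2}}{93 - 64}\right) = -583 + \left(4500 + \frac{4 \cdot 81}{93 - 64}\right) = -583 + \left(4500 + \frac{324}{29}\right) = -583 + \frac{130824}{29} = \frac{113917}{29}$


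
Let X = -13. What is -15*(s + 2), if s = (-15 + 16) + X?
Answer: 150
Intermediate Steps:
s = -12 (s = (-15 + 16) - 13 = 1 - 13 = -12)
-15*(s + 2) = -15*(-12 + 2) = -15*(-10) = 150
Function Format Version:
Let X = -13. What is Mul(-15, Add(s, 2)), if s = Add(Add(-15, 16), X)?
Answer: 150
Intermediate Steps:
s = -12 (s = Add(Add(-15, 16), -13) = Add(1, -13) = -12)
Mul(-15, Add(s, 2)) = Mul(-15, Add(-12, 2)) = Mul(-15, -10) = 150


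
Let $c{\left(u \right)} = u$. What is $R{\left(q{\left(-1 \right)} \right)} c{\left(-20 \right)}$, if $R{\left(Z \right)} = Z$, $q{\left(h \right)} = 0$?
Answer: $0$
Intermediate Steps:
$R{\left(q{\left(-1 \right)} \right)} c{\left(-20 \right)} = 0 \left(-20\right) = 0$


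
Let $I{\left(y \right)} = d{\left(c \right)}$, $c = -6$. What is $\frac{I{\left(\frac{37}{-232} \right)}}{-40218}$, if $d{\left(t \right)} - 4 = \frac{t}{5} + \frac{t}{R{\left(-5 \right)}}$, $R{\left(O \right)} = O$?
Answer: $- \frac{2}{20109} \approx -9.9458 \cdot 10^{-5}$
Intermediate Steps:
$d{\left(t \right)} = 4$ ($d{\left(t \right)} = 4 + \left(\frac{t}{5} + \frac{t}{-5}\right) = 4 + \left(t \frac{1}{5} + t \left(- \frac{1}{5}\right)\right) = 4 + \left(\frac{t}{5} - \frac{t}{5}\right) = 4 + 0 = 4$)
$I{\left(y \right)} = 4$
$\frac{I{\left(\frac{37}{-232} \right)}}{-40218} = \frac{4}{-40218} = 4 \left(- \frac{1}{40218}\right) = - \frac{2}{20109}$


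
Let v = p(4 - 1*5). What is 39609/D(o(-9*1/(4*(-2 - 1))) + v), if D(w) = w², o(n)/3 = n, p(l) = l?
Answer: 633744/25 ≈ 25350.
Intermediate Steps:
v = -1 (v = 4 - 1*5 = 4 - 5 = -1)
o(n) = 3*n
39609/D(o(-9*1/(4*(-2 - 1))) + v) = 39609/((3*(-9*1/(4*(-2 - 1))) - 1)²) = 39609/((3*(-9/(4*(-3))) - 1)²) = 39609/((3*(-9/(-12)) - 1)²) = 39609/((3*(-9*(-1/12)) - 1)²) = 39609/((3*(¾) - 1)²) = 39609/((9/4 - 1)²) = 39609/((5/4)²) = 39609/(25/16) = 39609*(16/25) = 633744/25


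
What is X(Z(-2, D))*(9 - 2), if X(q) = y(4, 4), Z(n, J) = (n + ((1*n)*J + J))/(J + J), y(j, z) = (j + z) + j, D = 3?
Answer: 84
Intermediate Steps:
y(j, z) = z + 2*j
Z(n, J) = (J + n + J*n)/(2*J) (Z(n, J) = (n + (n*J + J))/((2*J)) = (n + (J*n + J))*(1/(2*J)) = (n + (J + J*n))*(1/(2*J)) = (J + n + J*n)*(1/(2*J)) = (J + n + J*n)/(2*J))
X(q) = 12 (X(q) = 4 + 2*4 = 4 + 8 = 12)
X(Z(-2, D))*(9 - 2) = 12*(9 - 2) = 12*7 = 84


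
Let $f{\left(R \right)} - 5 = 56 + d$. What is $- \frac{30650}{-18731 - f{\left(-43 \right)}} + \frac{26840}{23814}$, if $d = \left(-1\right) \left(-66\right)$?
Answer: $\frac{14714855}{5346243} \approx 2.7524$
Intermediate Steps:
$d = 66$
$f{\left(R \right)} = 127$ ($f{\left(R \right)} = 5 + \left(56 + 66\right) = 5 + 122 = 127$)
$- \frac{30650}{-18731 - f{\left(-43 \right)}} + \frac{26840}{23814} = - \frac{30650}{-18731 - 127} + \frac{26840}{23814} = - \frac{30650}{-18731 - 127} + 26840 \cdot \frac{1}{23814} = - \frac{30650}{-18858} + \frac{13420}{11907} = \left(-30650\right) \left(- \frac{1}{18858}\right) + \frac{13420}{11907} = \frac{15325}{9429} + \frac{13420}{11907} = \frac{14714855}{5346243}$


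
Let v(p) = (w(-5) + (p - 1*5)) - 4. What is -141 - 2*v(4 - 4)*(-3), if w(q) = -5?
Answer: -225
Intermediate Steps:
v(p) = -14 + p (v(p) = (-5 + (p - 1*5)) - 4 = (-5 + (p - 5)) - 4 = (-5 + (-5 + p)) - 4 = (-10 + p) - 4 = -14 + p)
-141 - 2*v(4 - 4)*(-3) = -141 - 2*(-14 + (4 - 4))*(-3) = -141 - 2*(-14 + 0)*(-3) = -141 - 2*(-14)*(-3) = -141 - (-28)*(-3) = -141 - 1*84 = -141 - 84 = -225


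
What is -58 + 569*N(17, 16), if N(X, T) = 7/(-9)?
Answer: -4505/9 ≈ -500.56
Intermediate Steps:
N(X, T) = -7/9 (N(X, T) = 7*(-1/9) = -7/9)
-58 + 569*N(17, 16) = -58 + 569*(-7/9) = -58 - 3983/9 = -4505/9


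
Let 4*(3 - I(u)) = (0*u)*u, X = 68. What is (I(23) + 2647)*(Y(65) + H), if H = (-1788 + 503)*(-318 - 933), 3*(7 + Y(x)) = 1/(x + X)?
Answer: 1699719733450/399 ≈ 4.2600e+9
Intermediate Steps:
I(u) = 3 (I(u) = 3 - 0*u*u/4 = 3 - 0*u = 3 - ¼*0 = 3 + 0 = 3)
Y(x) = -7 + 1/(3*(68 + x)) (Y(x) = -7 + 1/(3*(x + 68)) = -7 + 1/(3*(68 + x)))
H = 1607535 (H = -1285*(-1251) = 1607535)
(I(23) + 2647)*(Y(65) + H) = (3 + 2647)*((-1427 - 21*65)/(3*(68 + 65)) + 1607535) = 2650*((⅓)*(-1427 - 1365)/133 + 1607535) = 2650*((⅓)*(1/133)*(-2792) + 1607535) = 2650*(-2792/399 + 1607535) = 2650*(641403673/399) = 1699719733450/399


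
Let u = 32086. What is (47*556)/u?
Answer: 13066/16043 ≈ 0.81444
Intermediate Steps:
(47*556)/u = (47*556)/32086 = 26132*(1/32086) = 13066/16043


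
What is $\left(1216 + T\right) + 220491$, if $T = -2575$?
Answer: $219132$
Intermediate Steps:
$\left(1216 + T\right) + 220491 = \left(1216 - 2575\right) + 220491 = -1359 + 220491 = 219132$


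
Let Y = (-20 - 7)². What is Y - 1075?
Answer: -346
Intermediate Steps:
Y = 729 (Y = (-27)² = 729)
Y - 1075 = 729 - 1075 = -346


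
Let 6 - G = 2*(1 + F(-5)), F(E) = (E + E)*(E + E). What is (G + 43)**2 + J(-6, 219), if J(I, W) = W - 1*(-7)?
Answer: 23635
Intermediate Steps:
F(E) = 4*E**2 (F(E) = (2*E)*(2*E) = 4*E**2)
J(I, W) = 7 + W (J(I, W) = W + 7 = 7 + W)
G = -196 (G = 6 - 2*(1 + 4*(-5)**2) = 6 - 2*(1 + 4*25) = 6 - 2*(1 + 100) = 6 - 2*101 = 6 - 1*202 = 6 - 202 = -196)
(G + 43)**2 + J(-6, 219) = (-196 + 43)**2 + (7 + 219) = (-153)**2 + 226 = 23409 + 226 = 23635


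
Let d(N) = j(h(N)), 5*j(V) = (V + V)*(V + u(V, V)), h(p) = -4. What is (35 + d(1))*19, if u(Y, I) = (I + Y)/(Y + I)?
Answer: 3781/5 ≈ 756.20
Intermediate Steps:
u(Y, I) = 1 (u(Y, I) = (I + Y)/(I + Y) = 1)
j(V) = 2*V*(1 + V)/5 (j(V) = ((V + V)*(V + 1))/5 = ((2*V)*(1 + V))/5 = (2*V*(1 + V))/5 = 2*V*(1 + V)/5)
d(N) = 24/5 (d(N) = (⅖)*(-4)*(1 - 4) = (⅖)*(-4)*(-3) = 24/5)
(35 + d(1))*19 = (35 + 24/5)*19 = (199/5)*19 = 3781/5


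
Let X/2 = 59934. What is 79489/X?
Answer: 79489/119868 ≈ 0.66314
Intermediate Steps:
X = 119868 (X = 2*59934 = 119868)
79489/X = 79489/119868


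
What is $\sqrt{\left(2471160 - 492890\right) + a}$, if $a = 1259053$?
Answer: $\sqrt{3237323} \approx 1799.3$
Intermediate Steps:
$\sqrt{\left(2471160 - 492890\right) + a} = \sqrt{\left(2471160 - 492890\right) + 1259053} = \sqrt{1978270 + 1259053} = \sqrt{3237323}$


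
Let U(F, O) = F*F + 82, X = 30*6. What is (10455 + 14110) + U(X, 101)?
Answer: 57047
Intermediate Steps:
X = 180
U(F, O) = 82 + F**2 (U(F, O) = F**2 + 82 = 82 + F**2)
(10455 + 14110) + U(X, 101) = (10455 + 14110) + (82 + 180**2) = 24565 + (82 + 32400) = 24565 + 32482 = 57047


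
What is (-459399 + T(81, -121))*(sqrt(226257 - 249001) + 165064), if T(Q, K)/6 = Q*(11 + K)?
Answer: -84654557976 - 1025718*I*sqrt(5686) ≈ -8.4655e+10 - 7.7345e+7*I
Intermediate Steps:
T(Q, K) = 6*Q*(11 + K) (T(Q, K) = 6*(Q*(11 + K)) = 6*Q*(11 + K))
(-459399 + T(81, -121))*(sqrt(226257 - 249001) + 165064) = (-459399 + 6*81*(11 - 121))*(sqrt(226257 - 249001) + 165064) = (-459399 + 6*81*(-110))*(sqrt(-22744) + 165064) = (-459399 - 53460)*(2*I*sqrt(5686) + 165064) = -512859*(165064 + 2*I*sqrt(5686)) = -84654557976 - 1025718*I*sqrt(5686)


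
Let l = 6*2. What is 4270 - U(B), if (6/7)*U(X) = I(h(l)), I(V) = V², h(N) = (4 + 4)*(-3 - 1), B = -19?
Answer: 9226/3 ≈ 3075.3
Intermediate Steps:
l = 12
h(N) = -32 (h(N) = 8*(-4) = -32)
U(X) = 3584/3 (U(X) = (7/6)*(-32)² = (7/6)*1024 = 3584/3)
4270 - U(B) = 4270 - 1*3584/3 = 4270 - 3584/3 = 9226/3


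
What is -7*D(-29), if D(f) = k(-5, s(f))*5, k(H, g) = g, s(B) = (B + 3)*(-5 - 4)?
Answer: -8190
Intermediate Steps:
s(B) = -27 - 9*B (s(B) = (3 + B)*(-9) = -27 - 9*B)
D(f) = -135 - 45*f (D(f) = (-27 - 9*f)*5 = -135 - 45*f)
-7*D(-29) = -7*(-135 - 45*(-29)) = -7*(-135 + 1305) = -7*1170 = -8190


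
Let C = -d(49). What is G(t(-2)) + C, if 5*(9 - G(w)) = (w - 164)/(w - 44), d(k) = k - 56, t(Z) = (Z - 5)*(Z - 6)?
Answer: 89/5 ≈ 17.800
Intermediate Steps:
t(Z) = (-6 + Z)*(-5 + Z) (t(Z) = (-5 + Z)*(-6 + Z) = (-6 + Z)*(-5 + Z))
d(k) = -56 + k
G(w) = 9 - (-164 + w)/(5*(-44 + w)) (G(w) = 9 - (w - 164)/(5*(w - 44)) = 9 - (-164 + w)/(5*(-44 + w)))
C = 7 (C = -(-56 + 49) = -1*(-7) = 7)
G(t(-2)) + C = 4*(-454 + 11*(30 + (-2)**2 - 11*(-2)))/(5*(-44 + (30 + (-2)**2 - 11*(-2)))) + 7 = 4*(-454 + 11*(30 + 4 + 22))/(5*(-44 + (30 + 4 + 22))) + 7 = 4*(-454 + 11*56)/(5*(-44 + 56)) + 7 = (4/5)*(-454 + 616)/12 + 7 = (4/5)*(1/12)*162 + 7 = 54/5 + 7 = 89/5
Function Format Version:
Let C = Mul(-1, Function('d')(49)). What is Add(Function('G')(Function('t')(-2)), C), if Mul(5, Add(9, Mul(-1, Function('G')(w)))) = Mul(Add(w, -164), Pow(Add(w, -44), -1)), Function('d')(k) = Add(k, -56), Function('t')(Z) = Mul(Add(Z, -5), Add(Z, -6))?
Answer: Rational(89, 5) ≈ 17.800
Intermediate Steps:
Function('t')(Z) = Mul(Add(-6, Z), Add(-5, Z)) (Function('t')(Z) = Mul(Add(-5, Z), Add(-6, Z)) = Mul(Add(-6, Z), Add(-5, Z)))
Function('d')(k) = Add(-56, k)
Function('G')(w) = Add(9, Mul(Rational(-1, 5), Pow(Add(-44, w), -1), Add(-164, w))) (Function('G')(w) = Add(9, Mul(Rational(-1, 5), Mul(Add(w, -164), Pow(Add(w, -44), -1)))) = Add(9, Mul(Rational(-1, 5), Mul(Add(-164, w), Pow(Add(-44, w), -1)))) = Add(9, Mul(Rational(-1, 5), Mul(Pow(Add(-44, w), -1), Add(-164, w)))) = Add(9, Mul(Rational(-1, 5), Pow(Add(-44, w), -1), Add(-164, w))))
C = 7 (C = Mul(-1, Add(-56, 49)) = Mul(-1, -7) = 7)
Add(Function('G')(Function('t')(-2)), C) = Add(Mul(Rational(4, 5), Pow(Add(-44, Add(30, Pow(-2, 2), Mul(-11, -2))), -1), Add(-454, Mul(11, Add(30, Pow(-2, 2), Mul(-11, -2))))), 7) = Add(Mul(Rational(4, 5), Pow(Add(-44, Add(30, 4, 22)), -1), Add(-454, Mul(11, Add(30, 4, 22)))), 7) = Add(Mul(Rational(4, 5), Pow(Add(-44, 56), -1), Add(-454, Mul(11, 56))), 7) = Add(Mul(Rational(4, 5), Pow(12, -1), Add(-454, 616)), 7) = Add(Mul(Rational(4, 5), Rational(1, 12), 162), 7) = Add(Rational(54, 5), 7) = Rational(89, 5)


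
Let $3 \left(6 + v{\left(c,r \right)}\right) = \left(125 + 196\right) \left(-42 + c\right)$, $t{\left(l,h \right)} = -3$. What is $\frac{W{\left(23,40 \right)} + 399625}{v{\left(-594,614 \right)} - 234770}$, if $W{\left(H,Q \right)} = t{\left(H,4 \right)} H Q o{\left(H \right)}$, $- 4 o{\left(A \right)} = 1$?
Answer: $- \frac{400315}{302828} \approx -1.3219$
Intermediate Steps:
$o{\left(A \right)} = - \frac{1}{4}$ ($o{\left(A \right)} = \left(- \frac{1}{4}\right) 1 = - \frac{1}{4}$)
$W{\left(H,Q \right)} = \frac{3 H Q}{4}$ ($W{\left(H,Q \right)} = - 3 H Q \left(- \frac{1}{4}\right) = \frac{3 H Q}{4}$)
$v{\left(c,r \right)} = -4500 + 107 c$ ($v{\left(c,r \right)} = -6 + \frac{\left(125 + 196\right) \left(-42 + c\right)}{3} = -6 + \frac{321 \left(-42 + c\right)}{3} = -6 + \frac{-13482 + 321 c}{3} = -6 + \left(-4494 + 107 c\right) = -4500 + 107 c$)
$\frac{W{\left(23,40 \right)} + 399625}{v{\left(-594,614 \right)} - 234770} = \frac{\frac{3}{4} \cdot 23 \cdot 40 + 399625}{\left(-4500 + 107 \left(-594\right)\right) - 234770} = \frac{690 + 399625}{\left(-4500 - 63558\right) - 234770} = \frac{400315}{-68058 - 234770} = \frac{400315}{-302828} = 400315 \left(- \frac{1}{302828}\right) = - \frac{400315}{302828}$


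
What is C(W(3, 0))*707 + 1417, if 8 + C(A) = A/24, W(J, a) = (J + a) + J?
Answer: -16249/4 ≈ -4062.3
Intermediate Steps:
W(J, a) = a + 2*J
C(A) = -8 + A/24
C(W(3, 0))*707 + 1417 = (-8 + (0 + 2*3)/24)*707 + 1417 = (-8 + (0 + 6)/24)*707 + 1417 = (-8 + (1/24)*6)*707 + 1417 = (-8 + ¼)*707 + 1417 = -31/4*707 + 1417 = -21917/4 + 1417 = -16249/4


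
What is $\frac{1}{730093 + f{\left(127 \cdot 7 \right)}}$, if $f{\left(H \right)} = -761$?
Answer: $\frac{1}{729332} \approx 1.3711 \cdot 10^{-6}$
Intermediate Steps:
$\frac{1}{730093 + f{\left(127 \cdot 7 \right)}} = \frac{1}{730093 - 761} = \frac{1}{729332}$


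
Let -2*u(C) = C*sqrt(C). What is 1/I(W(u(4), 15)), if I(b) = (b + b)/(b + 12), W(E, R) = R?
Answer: 9/10 ≈ 0.90000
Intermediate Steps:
u(C) = -C**(3/2)/2 (u(C) = -C*sqrt(C)/2 = -C**(3/2)/2)
I(b) = 2*b/(12 + b) (I(b) = (2*b)/(12 + b) = 2*b/(12 + b))
1/I(W(u(4), 15)) = 1/(2*15/(12 + 15)) = 1/(2*15/27) = 1/(2*15*(1/27)) = 1/(10/9) = 9/10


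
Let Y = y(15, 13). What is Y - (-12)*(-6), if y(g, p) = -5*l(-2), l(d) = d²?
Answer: -92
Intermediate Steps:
y(g, p) = -20 (y(g, p) = -5*(-2)² = -5*4 = -20)
Y = -20
Y - (-12)*(-6) = -20 - (-12)*(-6) = -20 - 1*72 = -20 - 72 = -92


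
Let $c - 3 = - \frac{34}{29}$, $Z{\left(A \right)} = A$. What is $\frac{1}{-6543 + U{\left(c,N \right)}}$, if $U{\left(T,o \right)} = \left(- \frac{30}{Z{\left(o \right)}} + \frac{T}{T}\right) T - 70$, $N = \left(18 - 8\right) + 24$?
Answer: $- \frac{493}{3260103} \approx -0.00015122$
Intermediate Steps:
$N = 34$ ($N = 10 + 24 = 34$)
$c = \frac{53}{29}$ ($c = 3 - \frac{34}{29} = \frac{53}{29} \approx 1.8276$)
$U{\left(T,o \right)} = -70 + T \left(1 - \frac{30}{o}\right)$ ($U{\left(T,o \right)} = \left(- \frac{30}{o} + \frac{T}{T}\right) T - 70 = \left(- \frac{30}{o} + 1\right) T - 70 = \left(1 - \frac{30}{o}\right) T - 70 = T \left(1 - \frac{30}{o}\right) - 70 = -70 + T \left(1 - \frac{30}{o}\right)$)
$\frac{1}{-6543 + U{\left(c,N \right)}} = \frac{1}{-6543 - \left(\frac{1977}{29} + \frac{795}{493}\right)} = \frac{1}{-6543 - \frac{34404}{493}} = \frac{1}{- \frac{3260103}{493}} = - \frac{493}{3260103}$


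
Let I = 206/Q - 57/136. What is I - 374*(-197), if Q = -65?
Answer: 651281799/8840 ≈ 73674.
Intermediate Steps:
I = -31721/8840 (I = 206/(-65) - 57/136 = 206*(-1/65) - 57*1/136 = -206/65 - 57/136 = -31721/8840 ≈ -3.5883)
I - 374*(-197) = -31721/8840 - 374*(-197) = -31721/8840 + 73678 = 651281799/8840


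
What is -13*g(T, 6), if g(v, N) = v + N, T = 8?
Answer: -182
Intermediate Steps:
g(v, N) = N + v
-13*g(T, 6) = -13*(6 + 8) = -13*14 = -182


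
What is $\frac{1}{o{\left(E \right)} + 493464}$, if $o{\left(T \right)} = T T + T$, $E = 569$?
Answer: $\frac{1}{817794} \approx 1.2228 \cdot 10^{-6}$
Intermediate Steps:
$o{\left(T \right)} = T + T^{2}$ ($o{\left(T \right)} = T^{2} + T = T + T^{2}$)
$\frac{1}{o{\left(E \right)} + 493464} = \frac{1}{569 \left(1 + 569\right) + 493464} = \frac{1}{569 \cdot 570 + 493464} = \frac{1}{324330 + 493464} = \frac{1}{817794}$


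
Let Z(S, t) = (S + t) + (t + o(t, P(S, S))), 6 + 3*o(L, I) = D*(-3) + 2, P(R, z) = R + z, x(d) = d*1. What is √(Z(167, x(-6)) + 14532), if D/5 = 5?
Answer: √131946/3 ≈ 121.08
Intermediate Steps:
D = 25 (D = 5*5 = 25)
x(d) = d
o(L, I) = -79/3 (o(L, I) = -2 + (25*(-3) + 2)/3 = -2 + (-75 + 2)/3 = -2 + (⅓)*(-73) = -2 - 73/3 = -79/3)
Z(S, t) = -79/3 + S + 2*t (Z(S, t) = (S + t) + (t - 79/3) = (S + t) + (-79/3 + t) = -79/3 + S + 2*t)
√(Z(167, x(-6)) + 14532) = √((-79/3 + 167 + 2*(-6)) + 14532) = √((-79/3 + 167 - 12) + 14532) = √(386/3 + 14532) = √(43982/3) = √131946/3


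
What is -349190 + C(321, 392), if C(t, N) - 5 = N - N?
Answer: -349185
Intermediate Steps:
C(t, N) = 5 (C(t, N) = 5 + (N - N) = 5 + 0 = 5)
-349190 + C(321, 392) = -349190 + 5 = -349185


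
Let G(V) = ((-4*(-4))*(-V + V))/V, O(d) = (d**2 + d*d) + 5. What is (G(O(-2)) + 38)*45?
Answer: 1710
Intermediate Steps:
O(d) = 5 + 2*d**2 (O(d) = (d**2 + d**2) + 5 = 2*d**2 + 5 = 5 + 2*d**2)
G(V) = 0 (G(V) = (16*0)/V = 0/V = 0)
(G(O(-2)) + 38)*45 = (0 + 38)*45 = 38*45 = 1710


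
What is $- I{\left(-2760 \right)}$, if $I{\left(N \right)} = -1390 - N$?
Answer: $-1370$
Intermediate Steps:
$- I{\left(-2760 \right)} = - (-1390 - -2760) = - (-1390 + 2760) = \left(-1\right) 1370 = -1370$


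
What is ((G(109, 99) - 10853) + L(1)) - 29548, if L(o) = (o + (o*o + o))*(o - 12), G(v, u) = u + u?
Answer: -40236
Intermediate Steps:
G(v, u) = 2*u
L(o) = (-12 + o)*(o**2 + 2*o) (L(o) = (o + (o**2 + o))*(-12 + o) = (o + (o + o**2))*(-12 + o) = (o**2 + 2*o)*(-12 + o) = (-12 + o)*(o**2 + 2*o))
((G(109, 99) - 10853) + L(1)) - 29548 = ((2*99 - 10853) + 1*(-24 + 1**2 - 10*1)) - 29548 = ((198 - 10853) + 1*(-24 + 1 - 10)) - 29548 = (-10655 + 1*(-33)) - 29548 = (-10655 - 33) - 29548 = -10688 - 29548 = -40236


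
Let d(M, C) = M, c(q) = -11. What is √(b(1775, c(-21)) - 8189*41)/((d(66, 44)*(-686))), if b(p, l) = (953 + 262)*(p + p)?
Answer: -√3977501/45276 ≈ -0.044049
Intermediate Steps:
b(p, l) = 2430*p (b(p, l) = 1215*(2*p) = 2430*p)
√(b(1775, c(-21)) - 8189*41)/((d(66, 44)*(-686))) = √(2430*1775 - 8189*41)/((66*(-686))) = √(4313250 - 335749)/(-45276) = √3977501*(-1/45276) = -√3977501/45276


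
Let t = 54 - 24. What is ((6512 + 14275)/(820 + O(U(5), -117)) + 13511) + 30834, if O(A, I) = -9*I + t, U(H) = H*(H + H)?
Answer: 84409322/1903 ≈ 44356.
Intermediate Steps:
U(H) = 2*H² (U(H) = H*(2*H) = 2*H²)
t = 30
O(A, I) = 30 - 9*I (O(A, I) = -9*I + 30 = 30 - 9*I)
((6512 + 14275)/(820 + O(U(5), -117)) + 13511) + 30834 = ((6512 + 14275)/(820 + (30 - 9*(-117))) + 13511) + 30834 = (20787/(820 + (30 + 1053)) + 13511) + 30834 = (20787/(820 + 1083) + 13511) + 30834 = (20787/1903 + 13511) + 30834 = 25732220/1903 + 30834 = 84409322/1903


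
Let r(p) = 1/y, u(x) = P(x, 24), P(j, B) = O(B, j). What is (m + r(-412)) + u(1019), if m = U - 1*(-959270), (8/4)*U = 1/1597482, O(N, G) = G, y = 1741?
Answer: 5341542577178341/5562432324 ≈ 9.6029e+5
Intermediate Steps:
P(j, B) = j
u(x) = x
U = 1/3194964 (U = (1/2)/1597482 = (1/2)*(1/1597482) = 1/3194964 ≈ 3.1299e-7)
m = 3064833116281/3194964 (m = 1/3194964 - 1*(-959270) = 1/3194964 + 959270 = 3064833116281/3194964 ≈ 9.5927e+5)
r(p) = 1/1741
(m + r(-412)) + u(1019) = (3064833116281/3194964 + 1/1741) + 1019 = 5335874458640185/5562432324 + 1019 = 5341542577178341/5562432324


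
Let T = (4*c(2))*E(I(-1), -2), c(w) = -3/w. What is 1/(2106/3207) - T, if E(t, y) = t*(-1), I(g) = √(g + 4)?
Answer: 1069/702 - 6*√3 ≈ -8.8695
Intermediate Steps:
I(g) = √(4 + g)
E(t, y) = -t
T = 6*√3 (T = (4*(-3/2))*(-√(4 - 1)) = (4*(-3*½))*(-√3) = (4*(-3/2))*(-√3) = -(-6)*√3 = 6*√3 ≈ 10.392)
1/(2106/3207) - T = 1/(2106/3207) - 6*√3 = 1/(2106*(1/3207)) - 6*√3 = 1/(702/1069) - 6*√3 = 1069/702 - 6*√3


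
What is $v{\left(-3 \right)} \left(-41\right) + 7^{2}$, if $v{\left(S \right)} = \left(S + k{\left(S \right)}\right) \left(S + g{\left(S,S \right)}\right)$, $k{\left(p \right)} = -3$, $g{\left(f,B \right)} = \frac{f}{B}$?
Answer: $-443$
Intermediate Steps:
$v{\left(S \right)} = \left(1 + S\right) \left(-3 + S\right)$ ($v{\left(S \right)} = \left(S - 3\right) \left(S + \frac{S}{S}\right) = \left(-3 + S\right) \left(S + 1\right) = \left(-3 + S\right) \left(1 + S\right) = \left(1 + S\right) \left(-3 + S\right)$)
$v{\left(-3 \right)} \left(-41\right) + 7^{2} = \left(-3 + \left(-3\right)^{2} - -6\right) \left(-41\right) + 7^{2} = \left(-3 + 9 + 6\right) \left(-41\right) + 49 = 12 \left(-41\right) + 49 = -492 + 49 = -443$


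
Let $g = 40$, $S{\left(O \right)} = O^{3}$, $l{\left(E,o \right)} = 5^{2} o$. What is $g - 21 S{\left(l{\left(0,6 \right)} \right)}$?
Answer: $-70874960$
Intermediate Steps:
$l{\left(E,o \right)} = 25 o$
$g - 21 S{\left(l{\left(0,6 \right)} \right)} = 40 - 21 \left(25 \cdot 6\right)^{3} = 40 - 21 \cdot 150^{3} = 40 - 70875000 = -70874960$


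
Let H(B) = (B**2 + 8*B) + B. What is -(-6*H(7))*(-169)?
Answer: -113568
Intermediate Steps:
H(B) = B**2 + 9*B
-(-6*H(7))*(-169) = -(-42*(9 + 7))*(-169) = -(-42*16)*(-169) = -(-6*112)*(-169) = -(-672)*(-169) = -1*113568 = -113568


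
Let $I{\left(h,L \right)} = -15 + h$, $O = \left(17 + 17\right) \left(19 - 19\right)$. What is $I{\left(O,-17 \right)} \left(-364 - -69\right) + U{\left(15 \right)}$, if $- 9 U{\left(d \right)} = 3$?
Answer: $\frac{13274}{3} \approx 4424.7$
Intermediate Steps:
$O = 0$ ($O = 34 \cdot 0 = 0$)
$U{\left(d \right)} = - \frac{1}{3}$ ($U{\left(d \right)} = \left(- \frac{1}{9}\right) 3 = - \frac{1}{3}$)
$I{\left(O,-17 \right)} \left(-364 - -69\right) + U{\left(15 \right)} = \left(-15 + 0\right) \left(-364 - -69\right) - \frac{1}{3} = - 15 \left(-364 + 69\right) - \frac{1}{3} = \left(-15\right) \left(-295\right) - \frac{1}{3} = 4425 - \frac{1}{3} = \frac{13274}{3}$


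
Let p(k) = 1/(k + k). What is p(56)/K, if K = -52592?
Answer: -1/5890304 ≈ -1.6977e-7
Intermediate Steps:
p(k) = 1/(2*k)
p(56)/K = ((1/2)/56)/(-52592) = ((1/2)*(1/56))*(-1/52592) = (1/112)*(-1/52592) = -1/5890304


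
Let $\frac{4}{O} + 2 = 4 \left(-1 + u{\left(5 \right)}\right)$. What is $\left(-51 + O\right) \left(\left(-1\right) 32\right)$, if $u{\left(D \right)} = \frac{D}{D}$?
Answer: $1696$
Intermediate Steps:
$u{\left(D \right)} = 1$
$O = -2$ ($O = \frac{4}{-2 + 4 \left(-1 + 1\right)} = \frac{4}{-2 + 4 \cdot 0} = \frac{4}{-2 + 0} = \frac{4}{-2} = 4 \left(- \frac{1}{2}\right) = -2$)
$\left(-51 + O\right) \left(\left(-1\right) 32\right) = \left(-51 - 2\right) \left(\left(-1\right) 32\right) = \left(-53\right) \left(-32\right) = 1696$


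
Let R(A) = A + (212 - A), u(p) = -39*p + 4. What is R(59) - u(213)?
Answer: 8515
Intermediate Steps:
u(p) = 4 - 39*p
R(A) = 212
R(59) - u(213) = 212 - (4 - 39*213) = 212 - (4 - 8307) = 212 - 1*(-8303) = 212 + 8303 = 8515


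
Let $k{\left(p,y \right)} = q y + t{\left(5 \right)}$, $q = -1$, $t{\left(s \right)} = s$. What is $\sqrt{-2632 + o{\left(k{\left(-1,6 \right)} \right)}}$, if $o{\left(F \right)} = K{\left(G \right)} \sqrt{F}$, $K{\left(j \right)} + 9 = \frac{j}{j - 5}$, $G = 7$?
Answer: $\frac{\sqrt{-10528 - 22 i}}{2} \approx 0.053603 - 51.303 i$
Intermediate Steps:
$K{\left(j \right)} = -9 + \frac{j}{-5 + j}$ ($K{\left(j \right)} = -9 + \frac{j}{j - 5} = -9 + \frac{j}{-5 + j}$)
$k{\left(p,y \right)} = 5 - y$ ($k{\left(p,y \right)} = - y + 5 = 5 - y$)
$o{\left(F \right)} = - \frac{11 \sqrt{F}}{2}$ ($o{\left(F \right)} = \frac{45 - 56}{-5 + 7} \sqrt{F} = \frac{45 - 56}{2} \sqrt{F} = \frac{1}{2} \left(-11\right) \sqrt{F} = - \frac{11 \sqrt{F}}{2}$)
$\sqrt{-2632 + o{\left(k{\left(-1,6 \right)} \right)}} = \sqrt{-2632 - \frac{11 \sqrt{5 - 6}}{2}} = \sqrt{-2632 - \frac{11 \sqrt{-1}}{2}} = \sqrt{-2632 - \frac{11 i}{2}}$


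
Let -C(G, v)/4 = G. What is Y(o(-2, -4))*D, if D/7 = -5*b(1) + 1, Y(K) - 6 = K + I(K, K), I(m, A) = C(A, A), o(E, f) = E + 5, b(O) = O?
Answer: 84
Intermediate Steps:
C(G, v) = -4*G
o(E, f) = 5 + E
I(m, A) = -4*A
Y(K) = 6 - 3*K (Y(K) = 6 + (K - 4*K) = 6 - 3*K)
D = -28 (D = 7*(-5*1 + 1) = 7*(-5 + 1) = 7*(-4) = -28)
Y(o(-2, -4))*D = (6 - 3*(5 - 2))*(-28) = (6 - 3*3)*(-28) = (6 - 9)*(-28) = -3*(-28) = 84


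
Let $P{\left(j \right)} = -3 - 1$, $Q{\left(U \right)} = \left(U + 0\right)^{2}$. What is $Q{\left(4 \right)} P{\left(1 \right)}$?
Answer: $-64$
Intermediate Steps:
$Q{\left(U \right)} = U^{2}$
$P{\left(j \right)} = -4$ ($P{\left(j \right)} = -3 - 1 = -4$)
$Q{\left(4 \right)} P{\left(1 \right)} = 4^{2} \left(-4\right) = 16 \left(-4\right) = -64$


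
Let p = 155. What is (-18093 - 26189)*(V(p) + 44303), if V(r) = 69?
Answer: -1964880904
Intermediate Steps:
(-18093 - 26189)*(V(p) + 44303) = (-18093 - 26189)*(69 + 44303) = -44282*44372 = -1964880904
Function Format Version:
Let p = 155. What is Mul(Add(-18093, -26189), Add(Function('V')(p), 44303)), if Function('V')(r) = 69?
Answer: -1964880904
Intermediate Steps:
Mul(Add(-18093, -26189), Add(Function('V')(p), 44303)) = Mul(Add(-18093, -26189), Add(69, 44303)) = Mul(-44282, 44372) = -1964880904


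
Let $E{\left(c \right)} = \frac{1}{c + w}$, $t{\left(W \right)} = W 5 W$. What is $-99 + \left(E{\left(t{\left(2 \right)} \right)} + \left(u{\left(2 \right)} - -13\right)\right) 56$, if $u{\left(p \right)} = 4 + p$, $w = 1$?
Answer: $\frac{2903}{3} \approx 967.67$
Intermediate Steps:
$t{\left(W \right)} = 5 W^{2}$ ($t{\left(W \right)} = 5 W W = 5 W^{2}$)
$E{\left(c \right)} = \frac{1}{1 + c}$ ($E{\left(c \right)} = \frac{1}{c + 1} = \frac{1}{1 + c}$)
$-99 + \left(E{\left(t{\left(2 \right)} \right)} + \left(u{\left(2 \right)} - -13\right)\right) 56 = -99 + \left(\frac{1}{1 + 5 \cdot 2^{2}} + \left(\left(4 + 2\right) - -13\right)\right) 56 = -99 + \left(\frac{1}{1 + 5 \cdot 4} + \left(6 + 13\right)\right) 56 = -99 + \left(\frac{1}{1 + 20} + 19\right) 56 = -99 + \left(\frac{1}{21} + 19\right) 56 = -99 + \frac{400}{21} \cdot 56 = -99 + \frac{3200}{3} = \frac{2903}{3}$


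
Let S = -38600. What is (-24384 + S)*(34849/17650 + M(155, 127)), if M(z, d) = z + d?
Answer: -157842596308/8825 ≈ -1.7886e+7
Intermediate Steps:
M(z, d) = d + z
(-24384 + S)*(34849/17650 + M(155, 127)) = (-24384 - 38600)*(34849/17650 + (127 + 155)) = -62984*(34849*(1/17650) + 282) = -62984*(34849/17650 + 282) = -62984*5012149/17650 = -157842596308/8825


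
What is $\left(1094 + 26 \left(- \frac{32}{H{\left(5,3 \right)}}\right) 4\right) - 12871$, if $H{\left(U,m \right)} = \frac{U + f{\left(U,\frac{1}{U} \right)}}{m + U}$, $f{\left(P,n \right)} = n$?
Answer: $-16897$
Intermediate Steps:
$H{\left(U,m \right)} = \frac{U + \frac{1}{U}}{U + m}$ ($H{\left(U,m \right)} = \frac{U + \frac{1}{U}}{m + U} = \frac{U + \frac{1}{U}}{U + m}$)
$\left(1094 + 26 \left(- \frac{32}{H{\left(5,3 \right)}}\right) 4\right) - 12871 = \left(1094 + 26 \left(- \frac{32}{\frac{1}{5} \frac{1}{5 + 3} \left(1 + 5^{2}\right)}\right) 4\right) - 12871 = \left(1094 + 26 \left(- \frac{32}{\frac{1}{5} \cdot \frac{1}{8} \left(1 + 25\right)}\right) 4\right) - 12871 = \left(1094 + 26 \left(- \frac{32}{\frac{1}{5} \cdot \frac{1}{8} \cdot 26}\right) 4\right) - 12871 = \left(1094 + 26 \left(- \frac{32}{\frac{13}{20}}\right) 4\right) - 12871 = \left(1094 + 26 \left(\left(-32\right) \frac{20}{13}\right) 4\right) - 12871 = \left(1094 + 26 \left(- \frac{640}{13}\right) 4\right) - 12871 = \left(1094 - 5120\right) - 12871 = -4026 - 12871 = -16897$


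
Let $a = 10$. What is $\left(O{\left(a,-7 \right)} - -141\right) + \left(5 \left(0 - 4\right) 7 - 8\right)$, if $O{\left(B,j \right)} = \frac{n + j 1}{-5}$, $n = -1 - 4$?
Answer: $- \frac{23}{5} \approx -4.6$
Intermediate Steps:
$n = -5$ ($n = -1 - 4 = -5$)
$O{\left(B,j \right)} = 1 - \frac{j}{5}$ ($O{\left(B,j \right)} = \frac{-5 + j 1}{-5} = \left(-5 + j\right) \left(- \frac{1}{5}\right) = 1 - \frac{j}{5}$)
$\left(O{\left(a,-7 \right)} - -141\right) + \left(5 \left(0 - 4\right) 7 - 8\right) = \left(\left(1 - - \frac{7}{5}\right) - -141\right) + \left(5 \left(0 - 4\right) 7 - 8\right) = \left(\left(1 + \frac{7}{5}\right) + 141\right) + \left(5 \left(-4\right) 7 - 8\right) = \left(\frac{12}{5} + 141\right) - 148 = \frac{717}{5} - 148 = - \frac{23}{5}$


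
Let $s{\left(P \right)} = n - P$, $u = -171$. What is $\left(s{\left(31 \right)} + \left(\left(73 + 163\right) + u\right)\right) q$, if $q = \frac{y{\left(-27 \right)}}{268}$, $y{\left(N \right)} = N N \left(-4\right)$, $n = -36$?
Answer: $\frac{1458}{67} \approx 21.761$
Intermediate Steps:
$y{\left(N \right)} = - 4 N^{2}$ ($y{\left(N \right)} = N^{2} \left(-4\right) = - 4 N^{2}$)
$s{\left(P \right)} = -36 - P$
$q = - \frac{729}{67}$ ($q = \frac{\left(-4\right) \left(-27\right)^{2}}{268} = \left(-4\right) 729 \cdot \frac{1}{268} = \left(-2916\right) \frac{1}{268} = - \frac{729}{67} \approx -10.881$)
$\left(s{\left(31 \right)} + \left(\left(73 + 163\right) + u\right)\right) q = \left(\left(-36 - 31\right) + \left(\left(73 + 163\right) - 171\right)\right) \left(- \frac{729}{67}\right) = \left(\left(-36 - 31\right) + \left(236 - 171\right)\right) \left(- \frac{729}{67}\right) = \left(-67 + 65\right) \left(- \frac{729}{67}\right) = \left(-2\right) \left(- \frac{729}{67}\right) = \frac{1458}{67}$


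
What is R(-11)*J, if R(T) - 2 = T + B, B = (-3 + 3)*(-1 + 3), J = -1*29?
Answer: 261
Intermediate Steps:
J = -29
B = 0 (B = 0*2 = 0)
R(T) = 2 + T (R(T) = 2 + (T + 0) = 2 + T)
R(-11)*J = (2 - 11)*(-29) = -9*(-29) = 261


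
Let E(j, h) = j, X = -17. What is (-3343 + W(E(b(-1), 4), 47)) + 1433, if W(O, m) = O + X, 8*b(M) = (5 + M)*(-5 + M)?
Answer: -1930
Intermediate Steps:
b(M) = (-5 + M)*(5 + M)/8 (b(M) = ((5 + M)*(-5 + M))/8 = ((-5 + M)*(5 + M))/8 = (-5 + M)*(5 + M)/8)
W(O, m) = -17 + O (W(O, m) = O - 17 = -17 + O)
(-3343 + W(E(b(-1), 4), 47)) + 1433 = (-3343 + (-17 + (-25/8 + (1/8)*(-1)**2))) + 1433 = (-3343 + (-17 + (-25/8 + (1/8)*1))) + 1433 = (-3343 + (-17 + (-25/8 + 1/8))) + 1433 = (-3343 + (-17 - 3)) + 1433 = (-3343 - 20) + 1433 = -3363 + 1433 = -1930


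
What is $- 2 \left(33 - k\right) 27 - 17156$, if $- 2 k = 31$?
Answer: $-19775$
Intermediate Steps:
$k = - \frac{31}{2}$ ($k = \left(- \frac{1}{2}\right) 31 = - \frac{31}{2} \approx -15.5$)
$- 2 \left(33 - k\right) 27 - 17156 = - 2 \left(33 - - \frac{31}{2}\right) 27 - 17156 = - 2 \left(33 + \frac{31}{2}\right) 27 - 17156 = \left(-2\right) \frac{97}{2} \cdot 27 - 17156 = \left(-97\right) 27 - 17156 = -2619 - 17156 = -19775$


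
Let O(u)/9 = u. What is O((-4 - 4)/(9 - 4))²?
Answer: 5184/25 ≈ 207.36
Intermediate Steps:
O(u) = 9*u
O((-4 - 4)/(9 - 4))² = (9*((-4 - 4)/(9 - 4)))² = (9*(-8/5))² = (-72/5)² = 5184/25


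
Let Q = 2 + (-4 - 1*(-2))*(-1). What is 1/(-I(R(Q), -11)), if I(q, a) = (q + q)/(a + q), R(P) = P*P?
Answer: -5/32 ≈ -0.15625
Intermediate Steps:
Q = 4 (Q = 2 + (-4 + 2)*(-1) = 2 - 2*(-1) = 2 + 2 = 4)
R(P) = P²
I(q, a) = 2*q/(a + q) (I(q, a) = (2*q)/(a + q) = 2*q/(a + q))
1/(-I(R(Q), -11)) = 1/(-2*4²/(-11 + 4²)) = 1/(-2*16/(-11 + 16)) = 1/(-2*16/5) = 1/(-1*32/5) = 1/(-32/5) = -5/32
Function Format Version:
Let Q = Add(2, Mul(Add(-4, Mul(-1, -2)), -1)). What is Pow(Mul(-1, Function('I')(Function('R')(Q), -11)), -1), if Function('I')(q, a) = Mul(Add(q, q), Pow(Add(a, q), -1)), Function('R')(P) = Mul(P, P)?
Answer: Rational(-5, 32) ≈ -0.15625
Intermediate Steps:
Q = 4 (Q = Add(2, Mul(Add(-4, 2), -1)) = Add(2, Mul(-2, -1)) = Add(2, 2) = 4)
Function('R')(P) = Pow(P, 2)
Function('I')(q, a) = Mul(2, q, Pow(Add(a, q), -1)) (Function('I')(q, a) = Mul(Mul(2, q), Pow(Add(a, q), -1)) = Mul(2, q, Pow(Add(a, q), -1)))
Pow(Mul(-1, Function('I')(Function('R')(Q), -11)), -1) = Pow(Mul(-1, Mul(2, Pow(4, 2), Pow(Add(-11, Pow(4, 2)), -1))), -1) = Pow(Mul(-1, Mul(2, 16, Pow(Add(-11, 16), -1))), -1) = Pow(Mul(-1, Mul(2, 16, Pow(5, -1))), -1) = Pow(Mul(-1, Mul(2, 16, Rational(1, 5))), -1) = Pow(Mul(-1, Rational(32, 5)), -1) = Pow(Rational(-32, 5), -1) = Rational(-5, 32)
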